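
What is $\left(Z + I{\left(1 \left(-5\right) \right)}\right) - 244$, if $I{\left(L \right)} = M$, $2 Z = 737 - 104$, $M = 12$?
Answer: $\frac{169}{2} \approx 84.5$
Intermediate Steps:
$Z = \frac{633}{2}$ ($Z = \frac{737 - 104}{2} = \frac{1}{2} \cdot 633 = \frac{633}{2} \approx 316.5$)
$I{\left(L \right)} = 12$
$\left(Z + I{\left(1 \left(-5\right) \right)}\right) - 244 = \left(\frac{633}{2} + 12\right) - 244 = \frac{657}{2} - 244 = \frac{169}{2}$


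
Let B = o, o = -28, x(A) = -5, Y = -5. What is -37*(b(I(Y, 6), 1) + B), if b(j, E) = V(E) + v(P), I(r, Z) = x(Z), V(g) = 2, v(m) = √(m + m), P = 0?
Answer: 962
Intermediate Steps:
v(m) = √2*√m (v(m) = √(2*m) = √2*√m)
I(r, Z) = -5
b(j, E) = 2 (b(j, E) = 2 + √2*√0 = 2 + √2*0 = 2 + 0 = 2)
B = -28
-37*(b(I(Y, 6), 1) + B) = -37*(2 - 28) = -37*(-26) = 962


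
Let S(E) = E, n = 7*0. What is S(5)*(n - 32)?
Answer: -160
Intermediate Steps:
n = 0
S(5)*(n - 32) = 5*(0 - 32) = 5*(-32) = -160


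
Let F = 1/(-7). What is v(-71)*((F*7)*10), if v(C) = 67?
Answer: -670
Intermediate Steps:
F = -⅐ ≈ -0.14286
v(-71)*((F*7)*10) = 67*(-⅐*7*10) = 67*(-1*10) = 67*(-10) = -670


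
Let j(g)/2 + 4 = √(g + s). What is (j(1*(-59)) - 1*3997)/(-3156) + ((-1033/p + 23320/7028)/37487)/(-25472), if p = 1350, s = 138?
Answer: 755910774563150503/595669016116742400 - √79/1578 ≈ 1.2634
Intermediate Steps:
j(g) = -8 + 2*√(138 + g) (j(g) = -8 + 2*√(g + 138) = -8 + 2*√(138 + g))
(j(1*(-59)) - 1*3997)/(-3156) + ((-1033/p + 23320/7028)/37487)/(-25472) = ((-8 + 2*√(138 + 1*(-59))) - 1*3997)/(-3156) + ((-1033/1350 + 23320/7028)/37487)/(-25472) = ((-8 + 2*√(138 - 59)) - 3997)*(-1/3156) + ((-1033*1/1350 + 23320*(1/7028))*(1/37487))*(-1/25472) = ((-8 + 2*√79) - 3997)*(-1/3156) + ((-1033/1350 + 5830/1757)*(1/37487))*(-1/25472) = (-4005 + 2*√79)*(-1/3156) + ((6055519/2371950)*(1/37487))*(-1/25472) = (1335/1052 - √79/1578) + (6055519/88917289650)*(-1/25472) = (1335/1052 - √79/1578) - 6055519/2264901201964800 = 755910774563150503/595669016116742400 - √79/1578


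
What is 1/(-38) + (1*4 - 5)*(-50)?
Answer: 1899/38 ≈ 49.974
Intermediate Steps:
1/(-38) + (1*4 - 5)*(-50) = -1/38 + (4 - 5)*(-50) = -1/38 - 1*(-50) = -1/38 + 50 = 1899/38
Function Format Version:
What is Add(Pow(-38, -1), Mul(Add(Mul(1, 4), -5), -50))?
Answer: Rational(1899, 38) ≈ 49.974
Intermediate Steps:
Add(Pow(-38, -1), Mul(Add(Mul(1, 4), -5), -50)) = Add(Rational(-1, 38), Mul(Add(4, -5), -50)) = Add(Rational(-1, 38), Mul(-1, -50)) = Add(Rational(-1, 38), 50) = Rational(1899, 38)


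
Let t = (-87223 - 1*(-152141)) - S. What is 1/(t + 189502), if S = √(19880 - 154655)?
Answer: 50884/12945934235 + 3*I*√599/12945934235 ≈ 3.9305e-6 + 5.6715e-9*I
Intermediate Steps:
S = 15*I*√599 (S = √(-134775) = 15*I*√599 ≈ 367.12*I)
t = 64918 - 15*I*√599 (t = (-87223 - 1*(-152141)) - 15*I*√599 = (-87223 + 152141) - 15*I*√599 = 64918 - 15*I*√599 ≈ 64918.0 - 367.12*I)
1/(t + 189502) = 1/((64918 - 15*I*√599) + 189502) = 1/(254420 - 15*I*√599)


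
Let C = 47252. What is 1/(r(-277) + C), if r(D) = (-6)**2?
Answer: 1/47288 ≈ 2.1147e-5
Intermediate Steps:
r(D) = 36
1/(r(-277) + C) = 1/(36 + 47252) = 1/47288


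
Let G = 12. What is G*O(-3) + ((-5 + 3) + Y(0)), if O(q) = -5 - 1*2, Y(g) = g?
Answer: -86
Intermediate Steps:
O(q) = -7 (O(q) = -5 - 2 = -7)
G*O(-3) + ((-5 + 3) + Y(0)) = 12*(-7) + ((-5 + 3) + 0) = -84 + (-2 + 0) = -84 - 2 = -86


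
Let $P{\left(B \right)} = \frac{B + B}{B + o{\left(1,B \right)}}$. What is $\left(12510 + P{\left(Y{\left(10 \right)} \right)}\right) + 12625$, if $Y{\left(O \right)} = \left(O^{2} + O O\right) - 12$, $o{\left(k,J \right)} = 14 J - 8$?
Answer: $\frac{17669999}{703} \approx 25135.0$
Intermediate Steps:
$o{\left(k,J \right)} = -8 + 14 J$
$Y{\left(O \right)} = -12 + 2 O^{2}$ ($Y{\left(O \right)} = \left(O^{2} + O^{2}\right) - 12 = 2 O^{2} - 12 = -12 + 2 O^{2}$)
$P{\left(B \right)} = \frac{2 B}{-8 + 15 B}$ ($P{\left(B \right)} = \frac{B + B}{B + \left(-8 + 14 B\right)} = \frac{2 B}{-8 + 15 B}$)
$\left(12510 + P{\left(Y{\left(10 \right)} \right)}\right) + 12625 = \left(12510 + \frac{2 \left(-12 + 2 \cdot 10^{2}\right)}{-8 + 15 \left(-12 + 2 \cdot 10^{2}\right)}\right) + 12625 = \left(12510 + \frac{2 \left(-12 + 2 \cdot 100\right)}{-8 + 15 \left(-12 + 2 \cdot 100\right)}\right) + 12625 = \left(12510 + \frac{2 \left(-12 + 200\right)}{-8 + 15 \left(-12 + 200\right)}\right) + 12625 = \left(12510 + 2 \cdot 188 \frac{1}{-8 + 15 \cdot 188}\right) + 12625 = \left(12510 + 2 \cdot 188 \frac{1}{-8 + 2820}\right) + 12625 = \left(12510 + 2 \cdot 188 \cdot \frac{1}{2812}\right) + 12625 = \left(12510 + \frac{94}{703}\right) + 12625 = \frac{8794624}{703} + 12625 = \frac{17669999}{703}$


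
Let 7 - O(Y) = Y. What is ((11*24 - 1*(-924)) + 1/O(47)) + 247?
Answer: 57399/40 ≈ 1435.0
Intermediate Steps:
O(Y) = 7 - Y
((11*24 - 1*(-924)) + 1/O(47)) + 247 = ((11*24 - 1*(-924)) + 1/(7 - 1*47)) + 247 = ((264 + 924) + 1/(7 - 47)) + 247 = (1188 + 1/(-40)) + 247 = (1188 - 1/40) + 247 = 47519/40 + 247 = 57399/40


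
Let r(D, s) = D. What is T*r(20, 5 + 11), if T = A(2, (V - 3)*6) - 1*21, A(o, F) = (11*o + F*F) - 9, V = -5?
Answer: 45920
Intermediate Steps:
A(o, F) = -9 + F² + 11*o (A(o, F) = (11*o + F²) - 9 = (F² + 11*o) - 9 = -9 + F² + 11*o)
T = 2296 (T = (-9 + ((-5 - 3)*6)² + 11*2) - 1*21 = (-9 + (-8*6)² + 22) - 21 = (-9 + (-48)² + 22) - 21 = (-9 + 2304 + 22) - 21 = 2317 - 21 = 2296)
T*r(20, 5 + 11) = 2296*20 = 45920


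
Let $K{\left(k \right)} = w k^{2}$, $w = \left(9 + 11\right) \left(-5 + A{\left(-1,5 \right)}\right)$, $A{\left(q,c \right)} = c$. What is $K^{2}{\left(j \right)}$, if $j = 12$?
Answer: $0$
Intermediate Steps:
$w = 0$ ($w = \left(9 + 11\right) \left(-5 + 5\right) = 20 \cdot 0 = 0$)
$K{\left(k \right)} = 0$ ($K{\left(k \right)} = 0 k^{2} = 0$)
$K^{2}{\left(j \right)} = 0^{2} = 0$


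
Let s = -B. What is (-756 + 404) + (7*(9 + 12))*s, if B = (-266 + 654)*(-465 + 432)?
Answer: 1881836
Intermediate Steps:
B = -12804 (B = 388*(-33) = -12804)
s = 12804 (s = -1*(-12804) = 12804)
(-756 + 404) + (7*(9 + 12))*s = (-756 + 404) + (7*(9 + 12))*12804 = -352 + (7*21)*12804 = -352 + 147*12804 = -352 + 1882188 = 1881836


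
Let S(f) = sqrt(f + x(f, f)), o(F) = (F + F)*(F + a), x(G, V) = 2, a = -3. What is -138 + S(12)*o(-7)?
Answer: -138 + 140*sqrt(14) ≈ 385.83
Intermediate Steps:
o(F) = 2*F*(-3 + F) (o(F) = (F + F)*(F - 3) = (2*F)*(-3 + F) = 2*F*(-3 + F))
S(f) = sqrt(2 + f) (S(f) = sqrt(f + 2) = sqrt(2 + f))
-138 + S(12)*o(-7) = -138 + sqrt(2 + 12)*(2*(-7)*(-3 - 7)) = -138 + sqrt(14)*(2*(-7)*(-10)) = -138 + sqrt(14)*140 = -138 + 140*sqrt(14)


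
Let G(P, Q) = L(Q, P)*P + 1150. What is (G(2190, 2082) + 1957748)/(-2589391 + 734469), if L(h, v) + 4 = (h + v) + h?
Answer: -7932699/927461 ≈ -8.5531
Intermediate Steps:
L(h, v) = -4 + v + 2*h (L(h, v) = -4 + ((h + v) + h) = -4 + (v + 2*h) = -4 + v + 2*h)
G(P, Q) = 1150 + P*(-4 + P + 2*Q) (G(P, Q) = (-4 + P + 2*Q)*P + 1150 = P*(-4 + P + 2*Q) + 1150 = 1150 + P*(-4 + P + 2*Q))
(G(2190, 2082) + 1957748)/(-2589391 + 734469) = ((1150 + 2190*(-4 + 2190 + 2*2082)) + 1957748)/(-2589391 + 734469) = ((1150 + 2190*(-4 + 2190 + 4164)) + 1957748)/(-1854922) = ((1150 + 2190*6350) + 1957748)*(-1/1854922) = ((1150 + 13906500) + 1957748)*(-1/1854922) = (13907650 + 1957748)*(-1/1854922) = 15865398*(-1/1854922) = -7932699/927461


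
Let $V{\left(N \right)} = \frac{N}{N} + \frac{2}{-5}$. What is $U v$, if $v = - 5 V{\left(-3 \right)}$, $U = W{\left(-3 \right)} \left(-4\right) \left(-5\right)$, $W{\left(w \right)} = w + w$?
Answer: $360$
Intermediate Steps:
$V{\left(N \right)} = \frac{3}{5}$ ($V{\left(N \right)} = 1 + 2 \left(- \frac{1}{5}\right) = 1 - \frac{2}{5} = \frac{3}{5}$)
$W{\left(w \right)} = 2 w$
$U = -120$ ($U = 2 \left(-3\right) \left(-4\right) \left(-5\right) = \left(-6\right) \left(-4\right) \left(-5\right) = 24 \left(-5\right) = -120$)
$v = -3$ ($v = \left(-5\right) \frac{3}{5} = -3$)
$U v = \left(-120\right) \left(-3\right) = 360$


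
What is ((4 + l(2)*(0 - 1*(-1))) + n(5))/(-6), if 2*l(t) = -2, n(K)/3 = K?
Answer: -3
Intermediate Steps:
n(K) = 3*K
l(t) = -1 (l(t) = (1/2)*(-2) = -1)
((4 + l(2)*(0 - 1*(-1))) + n(5))/(-6) = ((4 - (0 - 1*(-1))) + 3*5)/(-6) = ((4 - (0 + 1)) + 15)*(-1/6) = ((4 - 1*1) + 15)*(-1/6) = ((4 - 1) + 15)*(-1/6) = (3 + 15)*(-1/6) = 18*(-1/6) = -3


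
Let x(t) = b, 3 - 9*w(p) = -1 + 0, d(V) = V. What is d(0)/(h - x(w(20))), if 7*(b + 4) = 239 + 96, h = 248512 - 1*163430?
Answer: 0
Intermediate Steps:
w(p) = 4/9 (w(p) = 1/3 - (-1 + 0)/9 = 1/3 - 1/9*(-1) = 1/3 + 1/9 = 4/9)
h = 85082 (h = 248512 - 163430 = 85082)
b = 307/7 (b = -4 + (239 + 96)/7 = -4 + (1/7)*335 = -4 + 335/7 = 307/7 ≈ 43.857)
x(t) = 307/7
d(0)/(h - x(w(20))) = 0/(85082 - 1*307/7) = 0/(85082 - 307/7) = 0/(595267/7) = 0*(7/595267) = 0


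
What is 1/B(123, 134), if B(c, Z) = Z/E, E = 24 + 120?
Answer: 72/67 ≈ 1.0746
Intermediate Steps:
E = 144
B(c, Z) = Z/144
1/B(123, 134) = 1/((1/144)*134) = 1/(67/72) = 72/67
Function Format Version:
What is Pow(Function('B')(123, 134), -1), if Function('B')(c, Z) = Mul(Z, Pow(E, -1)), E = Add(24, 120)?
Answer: Rational(72, 67) ≈ 1.0746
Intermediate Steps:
E = 144
Function('B')(c, Z) = Mul(Rational(1, 144), Z) (Function('B')(c, Z) = Mul(Z, Pow(144, -1)) = Mul(Z, Rational(1, 144)) = Mul(Rational(1, 144), Z))
Pow(Function('B')(123, 134), -1) = Pow(Mul(Rational(1, 144), 134), -1) = Pow(Rational(67, 72), -1) = Rational(72, 67)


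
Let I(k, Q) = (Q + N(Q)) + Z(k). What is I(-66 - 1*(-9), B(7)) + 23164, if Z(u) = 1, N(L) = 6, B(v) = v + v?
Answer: 23185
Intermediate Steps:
B(v) = 2*v
I(k, Q) = 7 + Q (I(k, Q) = (Q + 6) + 1 = (6 + Q) + 1 = 7 + Q)
I(-66 - 1*(-9), B(7)) + 23164 = (7 + 2*7) + 23164 = (7 + 14) + 23164 = 21 + 23164 = 23185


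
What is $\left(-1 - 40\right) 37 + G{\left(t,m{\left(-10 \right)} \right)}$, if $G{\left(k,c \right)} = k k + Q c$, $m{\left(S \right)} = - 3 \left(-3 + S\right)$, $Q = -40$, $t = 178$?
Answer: $28607$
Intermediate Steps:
$m{\left(S \right)} = 9 - 3 S$
$G{\left(k,c \right)} = k^{2} - 40 c$ ($G{\left(k,c \right)} = k k - 40 c = k^{2} - 40 c$)
$\left(-1 - 40\right) 37 + G{\left(t,m{\left(-10 \right)} \right)} = \left(-1 - 40\right) 37 + \left(178^{2} - 40 \left(9 - -30\right)\right) = \left(-41\right) 37 + \left(31684 - 40 \left(9 + 30\right)\right) = -1517 + \left(31684 - 1560\right) = -1517 + 30124 = 28607$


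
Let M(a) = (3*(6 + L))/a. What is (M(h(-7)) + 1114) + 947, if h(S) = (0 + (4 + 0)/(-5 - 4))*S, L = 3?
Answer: 57951/28 ≈ 2069.7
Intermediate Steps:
h(S) = -4*S/9 (h(S) = (0 + 4/(-9))*S = (0 + 4*(-⅑))*S = (0 - 4/9)*S = -4*S/9)
M(a) = 27/a (M(a) = (3*(6 + 3))/a = (3*9)/a = 27/a)
(M(h(-7)) + 1114) + 947 = (27/((-4/9*(-7))) + 1114) + 947 = (27/(28/9) + 1114) + 947 = (27*(9/28) + 1114) + 947 = (243/28 + 1114) + 947 = 31435/28 + 947 = 57951/28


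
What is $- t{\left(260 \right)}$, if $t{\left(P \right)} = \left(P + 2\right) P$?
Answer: $-68120$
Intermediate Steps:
$t{\left(P \right)} = P \left(2 + P\right)$ ($t{\left(P \right)} = \left(2 + P\right) P = P \left(2 + P\right)$)
$- t{\left(260 \right)} = - 260 \left(2 + 260\right) = - 260 \cdot 262 = \left(-1\right) 68120 = -68120$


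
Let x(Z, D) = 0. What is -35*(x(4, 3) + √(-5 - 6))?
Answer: -35*I*√11 ≈ -116.08*I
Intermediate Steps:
-35*(x(4, 3) + √(-5 - 6)) = -35*(0 + √(-5 - 6)) = -35*(0 + √(-11)) = -35*(0 + I*√11) = -35*I*√11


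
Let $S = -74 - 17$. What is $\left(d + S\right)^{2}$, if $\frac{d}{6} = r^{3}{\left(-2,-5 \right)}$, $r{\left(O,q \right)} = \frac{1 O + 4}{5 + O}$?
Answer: $\frac{644809}{81} \approx 7960.6$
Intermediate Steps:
$r{\left(O,q \right)} = \frac{4 + O}{5 + O}$ ($r{\left(O,q \right)} = \frac{O + 4}{5 + O} = \frac{4 + O}{5 + O}$)
$d = \frac{16}{9}$ ($d = 6 \left(\frac{4 - 2}{5 - 2}\right)^{3} = 6 \left(\frac{1}{3} \cdot 2\right)^{3} = 6 \left(\frac{2}{3}\right)^{3} = 6 \cdot \frac{8}{27} = \frac{16}{9} \approx 1.7778$)
$S = -91$ ($S = -74 - 17 = -91$)
$\left(d + S\right)^{2} = \left(\frac{16}{9} - 91\right)^{2} = \left(- \frac{803}{9}\right)^{2} = \frac{644809}{81}$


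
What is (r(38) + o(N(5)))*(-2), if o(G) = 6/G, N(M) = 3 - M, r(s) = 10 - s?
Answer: 62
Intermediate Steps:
(r(38) + o(N(5)))*(-2) = ((10 - 1*38) + 6/(3 - 1*5))*(-2) = ((10 - 38) + 6/(3 - 5))*(-2) = (-28 + 6/(-2))*(-2) = (-28 + 6*(-1/2))*(-2) = (-28 - 3)*(-2) = -31*(-2) = 62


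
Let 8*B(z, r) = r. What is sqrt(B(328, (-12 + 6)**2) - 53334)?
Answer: 3*I*sqrt(23702)/2 ≈ 230.93*I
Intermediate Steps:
B(z, r) = r/8
sqrt(B(328, (-12 + 6)**2) - 53334) = sqrt((-12 + 6)**2/8 - 53334) = sqrt((1/8)*(-6)**2 - 53334) = sqrt((1/8)*36 - 53334) = sqrt(9/2 - 53334) = sqrt(-106659/2) = 3*I*sqrt(23702)/2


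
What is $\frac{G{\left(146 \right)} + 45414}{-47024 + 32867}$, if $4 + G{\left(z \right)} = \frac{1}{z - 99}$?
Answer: $- \frac{2134271}{665379} \approx -3.2076$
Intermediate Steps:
$G{\left(z \right)} = -4 + \frac{1}{-99 + z}$ ($G{\left(z \right)} = -4 + \frac{1}{z - 99} = -4 + \frac{1}{-99 + z}$)
$\frac{G{\left(146 \right)} + 45414}{-47024 + 32867} = \frac{\frac{397 - 584}{-99 + 146} + 45414}{-47024 + 32867} = \frac{\frac{397 - 584}{47} + 45414}{-14157} = \left(\frac{1}{47} \left(-187\right) + 45414\right) \left(- \frac{1}{14157}\right) = \left(- \frac{187}{47} + 45414\right) \left(- \frac{1}{14157}\right) = \frac{2134271}{47} \left(- \frac{1}{14157}\right) = - \frac{2134271}{665379}$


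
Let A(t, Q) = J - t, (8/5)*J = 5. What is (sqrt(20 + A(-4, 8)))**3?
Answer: 217*sqrt(434)/32 ≈ 141.27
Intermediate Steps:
J = 25/8 (J = (5/8)*5 = 25/8 ≈ 3.1250)
A(t, Q) = 25/8 - t
(sqrt(20 + A(-4, 8)))**3 = (sqrt(20 + (25/8 - 1*(-4))))**3 = (sqrt(20 + (25/8 + 4)))**3 = (sqrt(20 + 57/8))**3 = (sqrt(217/8))**3 = (sqrt(434)/4)**3 = 217*sqrt(434)/32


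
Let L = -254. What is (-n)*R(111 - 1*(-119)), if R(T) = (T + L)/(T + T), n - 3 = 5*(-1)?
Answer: -12/115 ≈ -0.10435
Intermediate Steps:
n = -2 (n = 3 + 5*(-1) = 3 - 5 = -2)
R(T) = (-254 + T)/(2*T) (R(T) = (T - 254)/(T + T) = (-254 + T)/((2*T)) = (-254 + T)*(1/(2*T)) = (-254 + T)/(2*T))
(-n)*R(111 - 1*(-119)) = (-1*(-2))*((-254 + (111 - 1*(-119)))/(2*(111 - 1*(-119)))) = 2*((-254 + (111 + 119))/(2*(111 + 119))) = 2*((½)*(-254 + 230)/230) = 2*((½)*(1/230)*(-24)) = 2*(-6/115) = -12/115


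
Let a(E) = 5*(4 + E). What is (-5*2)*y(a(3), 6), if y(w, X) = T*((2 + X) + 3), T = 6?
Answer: -660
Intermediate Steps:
a(E) = 20 + 5*E
y(w, X) = 30 + 6*X (y(w, X) = 6*((2 + X) + 3) = 6*(5 + X) = 30 + 6*X)
(-5*2)*y(a(3), 6) = (-5*2)*(30 + 6*6) = -10*(30 + 36) = -10*66 = -660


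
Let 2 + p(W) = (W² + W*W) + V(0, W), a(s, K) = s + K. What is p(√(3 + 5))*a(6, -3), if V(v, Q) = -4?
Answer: 30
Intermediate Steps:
a(s, K) = K + s
p(W) = -6 + 2*W² (p(W) = -2 + ((W² + W*W) - 4) = -2 + ((W² + W²) - 4) = -2 + (2*W² - 4) = -2 + (-4 + 2*W²) = -6 + 2*W²)
p(√(3 + 5))*a(6, -3) = (-6 + 2*(√(3 + 5))²)*(-3 + 6) = (-6 + 2*(√8)²)*3 = (-6 + 2*(2*√2)²)*3 = (-6 + 2*8)*3 = (-6 + 16)*3 = 10*3 = 30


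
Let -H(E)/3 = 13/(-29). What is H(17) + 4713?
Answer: 136716/29 ≈ 4714.3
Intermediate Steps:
H(E) = 39/29 (H(E) = -39/(-29) = -39*(-1)/29 = -3*(-13/29) = 39/29)
H(17) + 4713 = 39/29 + 4713 = 136716/29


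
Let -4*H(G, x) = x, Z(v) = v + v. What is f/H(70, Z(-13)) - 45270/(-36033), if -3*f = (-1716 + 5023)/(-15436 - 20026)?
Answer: 10474591187/8305714599 ≈ 1.2611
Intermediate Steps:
Z(v) = 2*v
H(G, x) = -x/4
f = 3307/106386 (f = -(-1716 + 5023)/(3*(-15436 - 20026)) = -3307/(3*(-35462)) = -3307*(-1)/(3*35462) = -1/3*(-3307/35462) = 3307/106386 ≈ 0.031085)
f/H(70, Z(-13)) - 45270/(-36033) = 3307/(106386*((-(-13)/2))) - 45270/(-36033) = 3307/(106386*((-1/4*(-26)))) - 45270*(-1/36033) = 3307/(106386*(13/2)) + 15090/12011 = (3307/106386)*(2/13) + 15090/12011 = 3307/691509 + 15090/12011 = 10474591187/8305714599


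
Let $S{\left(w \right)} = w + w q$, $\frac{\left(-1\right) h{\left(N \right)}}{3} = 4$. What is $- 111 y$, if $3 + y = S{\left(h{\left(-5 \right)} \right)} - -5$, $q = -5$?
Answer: $-5550$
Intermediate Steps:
$h{\left(N \right)} = -12$ ($h{\left(N \right)} = \left(-3\right) 4 = -12$)
$S{\left(w \right)} = - 4 w$ ($S{\left(w \right)} = w + w \left(-5\right) = w - 5 w = - 4 w$)
$y = 50$ ($y = -3 - -53 = -3 + \left(48 + 5\right) = -3 + 53 = 50$)
$- 111 y = \left(-111\right) 50 = -5550$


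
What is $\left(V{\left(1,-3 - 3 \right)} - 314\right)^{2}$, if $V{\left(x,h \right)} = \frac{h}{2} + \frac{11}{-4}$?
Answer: $\frac{1635841}{16} \approx 1.0224 \cdot 10^{5}$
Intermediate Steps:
$V{\left(x,h \right)} = - \frac{11}{4} + \frac{h}{2}$ ($V{\left(x,h \right)} = h \frac{1}{2} + 11 \left(- \frac{1}{4}\right) = \frac{h}{2} - \frac{11}{4} = - \frac{11}{4} + \frac{h}{2}$)
$\left(V{\left(1,-3 - 3 \right)} - 314\right)^{2} = \left(\left(- \frac{11}{4} + \frac{-3 - 3}{2}\right) - 314\right)^{2} = \left(\left(- \frac{11}{4} + \frac{1}{2} \left(-6\right)\right) - 314\right)^{2} = \left(\left(- \frac{11}{4} - 3\right) - 314\right)^{2} = \left(- \frac{23}{4} - 314\right)^{2} = \left(- \frac{1279}{4}\right)^{2} = \frac{1635841}{16}$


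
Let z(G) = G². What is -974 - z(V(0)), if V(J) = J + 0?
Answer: -974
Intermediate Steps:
V(J) = J
-974 - z(V(0)) = -974 - 1*0² = -974 - 1*0 = -974 + 0 = -974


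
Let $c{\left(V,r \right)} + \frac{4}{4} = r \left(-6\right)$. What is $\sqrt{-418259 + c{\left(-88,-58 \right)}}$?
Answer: $2 i \sqrt{104478} \approx 646.46 i$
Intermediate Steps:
$c{\left(V,r \right)} = -1 - 6 r$ ($c{\left(V,r \right)} = -1 + r \left(-6\right) = -1 - 6 r$)
$\sqrt{-418259 + c{\left(-88,-58 \right)}} = \sqrt{-418259 - -347} = \sqrt{-418259 + \left(-1 + 348\right)} = \sqrt{-418259 + 347} = \sqrt{-417912} = 2 i \sqrt{104478}$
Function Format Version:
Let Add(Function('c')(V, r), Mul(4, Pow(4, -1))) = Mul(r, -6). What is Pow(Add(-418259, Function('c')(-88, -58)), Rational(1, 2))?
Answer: Mul(2, I, Pow(104478, Rational(1, 2))) ≈ Mul(646.46, I)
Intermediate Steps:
Function('c')(V, r) = Add(-1, Mul(-6, r)) (Function('c')(V, r) = Add(-1, Mul(r, -6)) = Add(-1, Mul(-6, r)))
Pow(Add(-418259, Function('c')(-88, -58)), Rational(1, 2)) = Pow(Add(-418259, Add(-1, Mul(-6, -58))), Rational(1, 2)) = Pow(Add(-418259, Add(-1, 348)), Rational(1, 2)) = Pow(Add(-418259, 347), Rational(1, 2)) = Pow(-417912, Rational(1, 2)) = Mul(2, I, Pow(104478, Rational(1, 2)))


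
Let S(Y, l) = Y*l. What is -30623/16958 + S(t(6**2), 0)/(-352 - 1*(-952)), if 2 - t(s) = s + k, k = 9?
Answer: -30623/16958 ≈ -1.8058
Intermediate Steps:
t(s) = -7 - s (t(s) = 2 - (s + 9) = 2 - (9 + s) = 2 + (-9 - s) = -7 - s)
-30623/16958 + S(t(6**2), 0)/(-352 - 1*(-952)) = -30623/16958 + ((-7 - 1*6**2)*0)/(-352 - 1*(-952)) = -30623*1/16958 + ((-7 - 1*36)*0)/(-352 + 952) = -30623/16958 + ((-7 - 36)*0)/600 = -30623/16958 - 43*0*(1/600) = -30623/16958 + 0*(1/600) = -30623/16958 + 0 = -30623/16958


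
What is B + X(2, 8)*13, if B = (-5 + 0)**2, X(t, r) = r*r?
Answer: 857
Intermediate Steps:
X(t, r) = r**2
B = 25 (B = (-5)**2 = 25)
B + X(2, 8)*13 = 25 + 8**2*13 = 25 + 64*13 = 25 + 832 = 857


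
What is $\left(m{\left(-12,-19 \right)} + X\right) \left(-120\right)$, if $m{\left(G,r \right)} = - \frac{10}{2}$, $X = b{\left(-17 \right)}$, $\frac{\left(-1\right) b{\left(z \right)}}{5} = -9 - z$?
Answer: $5400$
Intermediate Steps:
$b{\left(z \right)} = 45 + 5 z$ ($b{\left(z \right)} = - 5 \left(-9 - z\right) = 45 + 5 z$)
$X = -40$ ($X = 45 + 5 \left(-17\right) = 45 - 85 = -40$)
$m{\left(G,r \right)} = -5$ ($m{\left(G,r \right)} = \left(-10\right) \frac{1}{2} = -5$)
$\left(m{\left(-12,-19 \right)} + X\right) \left(-120\right) = \left(-5 - 40\right) \left(-120\right) = \left(-45\right) \left(-120\right) = 5400$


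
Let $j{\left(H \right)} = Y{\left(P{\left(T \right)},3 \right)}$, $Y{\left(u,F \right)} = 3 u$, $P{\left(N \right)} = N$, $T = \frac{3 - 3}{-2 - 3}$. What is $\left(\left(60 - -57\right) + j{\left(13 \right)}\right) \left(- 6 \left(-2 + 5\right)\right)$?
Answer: $-2106$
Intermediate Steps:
$T = 0$ ($T = \frac{0}{-5} = 0 \left(- \frac{1}{5}\right) = 0$)
$j{\left(H \right)} = 0$ ($j{\left(H \right)} = 3 \cdot 0 = 0$)
$\left(\left(60 - -57\right) + j{\left(13 \right)}\right) \left(- 6 \left(-2 + 5\right)\right) = \left(\left(60 - -57\right) + 0\right) \left(- 6 \left(-2 + 5\right)\right) = \left(\left(60 + 57\right) + 0\right) \left(\left(-6\right) 3\right) = \left(117 + 0\right) \left(-18\right) = 117 \left(-18\right) = -2106$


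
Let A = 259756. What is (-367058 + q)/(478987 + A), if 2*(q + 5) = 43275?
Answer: -690851/1477486 ≈ -0.46759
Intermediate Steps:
q = 43265/2 (q = -5 + (1/2)*43275 = -5 + 43275/2 = 43265/2 ≈ 21633.)
(-367058 + q)/(478987 + A) = (-367058 + 43265/2)/(478987 + 259756) = -690851/2/738743 = -690851/2*1/738743 = -690851/1477486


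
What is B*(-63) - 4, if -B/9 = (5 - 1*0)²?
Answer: 14171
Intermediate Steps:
B = -225 (B = -9*(5 - 1*0)² = -9*(5 + 0)² = -9*5² = -9*25 = -225)
B*(-63) - 4 = -225*(-63) - 4 = 14175 - 4 = 14171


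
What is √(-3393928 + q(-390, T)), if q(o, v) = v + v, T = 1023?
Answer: I*√3391882 ≈ 1841.7*I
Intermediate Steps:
q(o, v) = 2*v
√(-3393928 + q(-390, T)) = √(-3393928 + 2*1023) = √(-3393928 + 2046) = √(-3391882) = I*√3391882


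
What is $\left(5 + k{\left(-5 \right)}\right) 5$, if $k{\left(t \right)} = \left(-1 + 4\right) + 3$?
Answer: $55$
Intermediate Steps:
$k{\left(t \right)} = 6$ ($k{\left(t \right)} = 3 + 3 = 6$)
$\left(5 + k{\left(-5 \right)}\right) 5 = \left(5 + 6\right) 5 = 11 \cdot 5 = 55$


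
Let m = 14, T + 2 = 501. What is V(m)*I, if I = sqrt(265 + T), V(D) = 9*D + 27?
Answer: 306*sqrt(191) ≈ 4229.0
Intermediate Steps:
T = 499 (T = -2 + 501 = 499)
V(D) = 27 + 9*D
I = 2*sqrt(191) (I = sqrt(265 + 499) = sqrt(764) = 2*sqrt(191) ≈ 27.641)
V(m)*I = (27 + 9*14)*(2*sqrt(191)) = (27 + 126)*(2*sqrt(191)) = 153*(2*sqrt(191)) = 306*sqrt(191)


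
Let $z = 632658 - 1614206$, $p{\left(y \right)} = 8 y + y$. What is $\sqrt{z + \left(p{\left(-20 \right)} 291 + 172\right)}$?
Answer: $2 i \sqrt{258439} \approx 1016.7 i$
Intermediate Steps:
$p{\left(y \right)} = 9 y$
$z = -981548$ ($z = 632658 - 1614206 = -981548$)
$\sqrt{z + \left(p{\left(-20 \right)} 291 + 172\right)} = \sqrt{-981548 + \left(9 \left(-20\right) 291 + 172\right)} = \sqrt{-981548 + \left(\left(-180\right) 291 + 172\right)} = \sqrt{-981548 + \left(-52380 + 172\right)} = \sqrt{-981548 - 52208} = \sqrt{-1033756} = 2 i \sqrt{258439}$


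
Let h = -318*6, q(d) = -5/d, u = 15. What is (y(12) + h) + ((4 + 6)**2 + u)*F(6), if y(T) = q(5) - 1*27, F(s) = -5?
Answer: -2511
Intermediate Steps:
y(T) = -28 (y(T) = -5/5 - 1*27 = -5*1/5 - 27 = -1 - 27 = -28)
h = -1908
(y(12) + h) + ((4 + 6)**2 + u)*F(6) = (-28 - 1908) + ((4 + 6)**2 + 15)*(-5) = -1936 + (10**2 + 15)*(-5) = -1936 + (100 + 15)*(-5) = -1936 + 115*(-5) = -1936 - 575 = -2511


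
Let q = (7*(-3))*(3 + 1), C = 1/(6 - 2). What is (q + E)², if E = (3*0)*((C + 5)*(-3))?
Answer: 7056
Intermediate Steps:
C = ¼ (C = 1/4 = ¼ ≈ 0.25000)
q = -84 (q = -21*4 = -84)
E = 0 (E = (3*0)*((¼ + 5)*(-3)) = 0*((21/4)*(-3)) = 0*(-63/4) = 0)
(q + E)² = (-84 + 0)² = (-84)² = 7056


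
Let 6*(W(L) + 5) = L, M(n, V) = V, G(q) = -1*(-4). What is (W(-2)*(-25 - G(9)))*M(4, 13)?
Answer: 6032/3 ≈ 2010.7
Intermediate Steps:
G(q) = 4
W(L) = -5 + L/6
(W(-2)*(-25 - G(9)))*M(4, 13) = ((-5 + (⅙)*(-2))*(-25 - 1*4))*13 = ((-5 - ⅓)*(-25 - 4))*13 = -16/3*(-29)*13 = (464/3)*13 = 6032/3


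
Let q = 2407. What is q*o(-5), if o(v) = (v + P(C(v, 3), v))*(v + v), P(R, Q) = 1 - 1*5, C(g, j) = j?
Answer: 216630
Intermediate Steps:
P(R, Q) = -4 (P(R, Q) = 1 - 5 = -4)
o(v) = 2*v*(-4 + v) (o(v) = (v - 4)*(v + v) = (-4 + v)*(2*v) = 2*v*(-4 + v))
q*o(-5) = 2407*(2*(-5)*(-4 - 5)) = 2407*(2*(-5)*(-9)) = 2407*90 = 216630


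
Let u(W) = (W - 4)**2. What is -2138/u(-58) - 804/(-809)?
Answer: 680467/1554898 ≈ 0.43763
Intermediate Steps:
u(W) = (-4 + W)**2
-2138/u(-58) - 804/(-809) = -2138/(-4 - 58)**2 - 804/(-809) = -2138/((-62)**2) - 804*(-1/809) = -2138/3844 + 804/809 = -2138*1/3844 + 804/809 = -1069/1922 + 804/809 = 680467/1554898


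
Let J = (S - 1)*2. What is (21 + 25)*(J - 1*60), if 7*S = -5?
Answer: -20424/7 ≈ -2917.7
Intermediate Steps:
S = -5/7 (S = (⅐)*(-5) = -5/7 ≈ -0.71429)
J = -24/7 (J = (-5/7 - 1)*2 = -12/7*2 = -24/7 ≈ -3.4286)
(21 + 25)*(J - 1*60) = (21 + 25)*(-24/7 - 1*60) = 46*(-24/7 - 60) = 46*(-444/7) = -20424/7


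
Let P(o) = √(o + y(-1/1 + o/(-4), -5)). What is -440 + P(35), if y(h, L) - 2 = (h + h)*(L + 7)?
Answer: -440 + I*√2 ≈ -440.0 + 1.4142*I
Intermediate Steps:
y(h, L) = 2 + 2*h*(7 + L) (y(h, L) = 2 + (h + h)*(L + 7) = 2 + (2*h)*(7 + L) = 2 + 2*h*(7 + L))
P(o) = I*√2 (P(o) = √(o + (2 + 14*(-1/1 + o/(-4)) + 2*(-5)*(-1/1 + o/(-4)))) = √(o + (2 + 14*(-1*1 + o*(-¼)) + 2*(-5)*(-1*1 + o*(-¼)))) = √(o + (2 + 14*(-1 - o/4) + 2*(-5)*(-1 - o/4))) = √(o + (2 + (-14 - 7*o/2) + (10 + 5*o/2))) = √(o + (-2 - o)) = √(-2) = I*√2)
-440 + P(35) = -440 + I*√2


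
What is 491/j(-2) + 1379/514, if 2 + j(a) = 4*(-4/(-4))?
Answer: 63783/257 ≈ 248.18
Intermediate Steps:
j(a) = 2 (j(a) = -2 + 4*(-4/(-4)) = -2 + 4*(-4*(-1/4)) = -2 + 4*1 = -2 + 4 = 2)
491/j(-2) + 1379/514 = 491/2 + 1379/514 = 63783/257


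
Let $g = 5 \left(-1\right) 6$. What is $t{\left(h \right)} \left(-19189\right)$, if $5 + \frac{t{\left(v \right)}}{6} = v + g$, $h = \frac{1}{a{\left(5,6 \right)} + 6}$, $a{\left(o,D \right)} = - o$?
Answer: $3914556$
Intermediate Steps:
$g = -30$ ($g = \left(-5\right) 6 = -30$)
$h = 1$ ($h = \frac{1}{\left(-1\right) 5 + 6} = \frac{1}{-5 + 6} = 1^{-1} = 1$)
$t{\left(v \right)} = -210 + 6 v$ ($t{\left(v \right)} = -30 + 6 \left(v - 30\right) = -30 + 6 \left(-30 + v\right) = -30 + \left(-180 + 6 v\right) = -210 + 6 v$)
$t{\left(h \right)} \left(-19189\right) = \left(-210 + 6 \cdot 1\right) \left(-19189\right) = \left(-210 + 6\right) \left(-19189\right) = \left(-204\right) \left(-19189\right) = 3914556$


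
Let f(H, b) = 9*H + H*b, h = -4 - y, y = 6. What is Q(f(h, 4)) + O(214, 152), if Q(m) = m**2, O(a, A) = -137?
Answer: 16763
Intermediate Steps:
h = -10 (h = -4 - 1*6 = -4 - 6 = -10)
Q(f(h, 4)) + O(214, 152) = (-10*(9 + 4))**2 - 137 = (-10*13)**2 - 137 = (-130)**2 - 137 = 16900 - 137 = 16763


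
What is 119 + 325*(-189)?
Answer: -61306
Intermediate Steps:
119 + 325*(-189) = 119 - 61425 = -61306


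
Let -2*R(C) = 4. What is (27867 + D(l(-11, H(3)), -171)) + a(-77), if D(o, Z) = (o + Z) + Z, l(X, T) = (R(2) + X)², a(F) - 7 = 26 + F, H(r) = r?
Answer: 27650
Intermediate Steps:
R(C) = -2 (R(C) = -½*4 = -2)
a(F) = 33 + F (a(F) = 7 + (26 + F) = 33 + F)
l(X, T) = (-2 + X)²
D(o, Z) = o + 2*Z (D(o, Z) = (Z + o) + Z = o + 2*Z)
(27867 + D(l(-11, H(3)), -171)) + a(-77) = (27867 + ((-2 - 11)² + 2*(-171))) + (33 - 77) = (27867 + ((-13)² - 342)) - 44 = (27867 + (169 - 342)) - 44 = (27867 - 173) - 44 = 27694 - 44 = 27650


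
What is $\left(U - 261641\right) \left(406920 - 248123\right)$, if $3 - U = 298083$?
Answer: $-88882015637$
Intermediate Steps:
$U = -298080$ ($U = 3 - 298083 = -298080$)
$\left(U - 261641\right) \left(406920 - 248123\right) = \left(-298080 - 261641\right) \left(406920 - 248123\right) = \left(-559721\right) 158797 = -88882015637$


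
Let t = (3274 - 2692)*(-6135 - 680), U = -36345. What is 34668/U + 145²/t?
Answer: -317859499/331393710 ≈ -0.95916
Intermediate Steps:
t = -3966330 (t = 582*(-6815) = -3966330)
34668/U + 145²/t = 34668/(-36345) + 145²/(-3966330) = 34668*(-1/36345) + 21025*(-1/3966330) = -11556/12115 - 145/27354 = -317859499/331393710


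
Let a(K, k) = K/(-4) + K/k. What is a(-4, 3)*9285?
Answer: -3095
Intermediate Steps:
a(K, k) = -K/4 + K/k (a(K, k) = K*(-¼) + K/k = -K/4 + K/k)
a(-4, 3)*9285 = (-¼*(-4) - 4/3)*9285 = (1 - 4*⅓)*9285 = (1 - 4/3)*9285 = -⅓*9285 = -3095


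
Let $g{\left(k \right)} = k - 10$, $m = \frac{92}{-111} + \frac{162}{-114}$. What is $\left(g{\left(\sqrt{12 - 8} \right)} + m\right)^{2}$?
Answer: $\frac{467294689}{4447881} \approx 105.06$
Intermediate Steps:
$m = - \frac{4745}{2109}$ ($m = 92 \left(- \frac{1}{111}\right) + 162 \left(- \frac{1}{114}\right) = - \frac{92}{111} - \frac{27}{19} = - \frac{4745}{2109} \approx -2.2499$)
$g{\left(k \right)} = -10 + k$
$\left(g{\left(\sqrt{12 - 8} \right)} + m\right)^{2} = \left(\left(-10 + \sqrt{12 - 8}\right) - \frac{4745}{2109}\right)^{2} = \left(\left(-10 + \sqrt{4}\right) - \frac{4745}{2109}\right)^{2} = \left(\left(-10 + 2\right) - \frac{4745}{2109}\right)^{2} = \left(-8 - \frac{4745}{2109}\right)^{2} = \left(- \frac{21617}{2109}\right)^{2} = \frac{467294689}{4447881}$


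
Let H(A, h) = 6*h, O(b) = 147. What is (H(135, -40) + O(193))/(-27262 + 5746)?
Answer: 31/7172 ≈ 0.0043224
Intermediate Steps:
(H(135, -40) + O(193))/(-27262 + 5746) = (6*(-40) + 147)/(-27262 + 5746) = (-240 + 147)/(-21516) = -93*(-1/21516) = 31/7172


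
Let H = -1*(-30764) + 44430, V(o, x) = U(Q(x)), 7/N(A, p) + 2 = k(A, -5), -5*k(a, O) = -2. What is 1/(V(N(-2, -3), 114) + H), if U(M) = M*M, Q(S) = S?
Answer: 1/88190 ≈ 1.1339e-5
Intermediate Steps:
k(a, O) = ⅖ (k(a, O) = -⅕*(-2) = ⅖)
N(A, p) = -35/8 (N(A, p) = 7/(-2 + ⅖) = 7/(-8/5) = 7*(-5/8) = -35/8)
U(M) = M²
V(o, x) = x²
H = 75194 (H = 30764 + 44430 = 75194)
1/(V(N(-2, -3), 114) + H) = 1/(114² + 75194) = 1/(12996 + 75194) = 1/88190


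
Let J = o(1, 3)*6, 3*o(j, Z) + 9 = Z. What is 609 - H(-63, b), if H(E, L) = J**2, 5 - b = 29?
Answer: 465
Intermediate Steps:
b = -24 (b = 5 - 1*29 = 5 - 29 = -24)
o(j, Z) = -3 + Z/3
J = -12 (J = (-3 + (1/3)*3)*6 = (-3 + 1)*6 = -2*6 = -12)
H(E, L) = 144 (H(E, L) = (-12)**2 = 144)
609 - H(-63, b) = 609 - 1*144 = 609 - 144 = 465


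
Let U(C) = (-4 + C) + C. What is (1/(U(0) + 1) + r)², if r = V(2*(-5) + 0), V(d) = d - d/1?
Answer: ⅑ ≈ 0.11111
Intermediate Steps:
U(C) = -4 + 2*C
V(d) = 0 (V(d) = d - d = 0)
r = 0
(1/(U(0) + 1) + r)² = (1/((-4 + 2*0) + 1) + 0)² = (1/((-4 + 0) + 1) + 0)² = (1/(-4 + 1) + 0)² = (1/(-3) + 0)² = (-⅓ + 0)² = (-⅓)² = ⅑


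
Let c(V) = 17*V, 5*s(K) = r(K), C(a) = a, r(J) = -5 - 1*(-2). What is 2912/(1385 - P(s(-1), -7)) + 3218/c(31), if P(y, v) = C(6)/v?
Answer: 41960186/5112427 ≈ 8.2075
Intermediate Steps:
r(J) = -3 (r(J) = -5 + 2 = -3)
s(K) = -⅗ (s(K) = (⅕)*(-3) = -⅗)
P(y, v) = 6/v
2912/(1385 - P(s(-1), -7)) + 3218/c(31) = 2912/(1385 - 6/(-7)) + 3218/((17*31)) = 2912/(1385 - 6*(-1)/7) + 3218/527 = 2912/(1385 - 1*(-6/7)) + 3218*(1/527) = 2912/(1385 + 6/7) + 3218/527 = 2912/(9701/7) + 3218/527 = 2912*(7/9701) + 3218/527 = 20384/9701 + 3218/527 = 41960186/5112427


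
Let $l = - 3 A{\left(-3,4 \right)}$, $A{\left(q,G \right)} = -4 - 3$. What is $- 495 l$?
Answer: $-10395$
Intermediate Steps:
$A{\left(q,G \right)} = -7$ ($A{\left(q,G \right)} = -4 - 3 = -7$)
$l = 21$ ($l = \left(-3\right) \left(-7\right) = 21$)
$- 495 l = \left(-495\right) 21 = -10395$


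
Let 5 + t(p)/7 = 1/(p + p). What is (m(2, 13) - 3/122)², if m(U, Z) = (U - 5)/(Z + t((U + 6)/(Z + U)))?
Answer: 26163225/908057956 ≈ 0.028812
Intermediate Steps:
t(p) = -35 + 7/(2*p) (t(p) = -35 + 7/(p + p) = -35 + 7/((2*p)) = -35 + 7*(1/(2*p)) = -35 + 7/(2*p))
m(U, Z) = (-5 + U)/(-35 + Z + 7*(U + Z)/(2*(6 + U))) (m(U, Z) = (U - 5)/(Z + (-35 + 7/(2*(((U + 6)/(Z + U)))))) = (-5 + U)/(Z + (-35 + 7/(2*(((6 + U)/(U + Z)))))) = (-5 + U)/(Z + (-35 + 7*((U + Z)/(6 + U))/2)) = (-5 + U)/(Z + (-35 + 7*(U + Z)/(2*(6 + U)))) = (-5 + U)/(-35 + Z + 7*(U + Z)/(2*(6 + U))))
(m(2, 13) - 3/122)² = (2*(-5 + 2)*(6 + 2)/(7*2 + 7*13 + 2*(-35 + 13)*(6 + 2)) - 3/122)² = (2*(-3)*8/(14 + 91 + 2*(-22)*8) - 3*1/122)² = (2*(-3)*8/(14 + 91 - 352) - 3/122)² = (2*(-3)*8/(-247) - 3/122)² = (2*(-1/247)*(-3)*8 - 3/122)² = (48/247 - 3/122)² = (5115/30134)² = 26163225/908057956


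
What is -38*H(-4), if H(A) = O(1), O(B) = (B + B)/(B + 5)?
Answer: -38/3 ≈ -12.667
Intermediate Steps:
O(B) = 2*B/(5 + B) (O(B) = (2*B)/(5 + B) = 2*B/(5 + B))
H(A) = ⅓ (H(A) = 2*1/(5 + 1) = 2*1/6 = 2*1*(⅙) = ⅓)
-38*H(-4) = -38*⅓ = -38/3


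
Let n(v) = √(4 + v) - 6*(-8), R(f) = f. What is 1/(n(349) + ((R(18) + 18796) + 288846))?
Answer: 307708/94684212911 - √353/94684212911 ≈ 3.2496e-6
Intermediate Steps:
n(v) = 48 + √(4 + v) (n(v) = √(4 + v) + 48 = 48 + √(4 + v))
1/(n(349) + ((R(18) + 18796) + 288846)) = 1/((48 + √(4 + 349)) + ((18 + 18796) + 288846)) = 1/((48 + √353) + (18814 + 288846)) = 1/((48 + √353) + 307660) = 1/(307708 + √353)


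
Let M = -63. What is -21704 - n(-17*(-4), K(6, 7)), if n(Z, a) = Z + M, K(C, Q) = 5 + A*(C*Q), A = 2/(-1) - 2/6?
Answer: -21709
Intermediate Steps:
A = -7/3 (A = 2*(-1) - 2*⅙ = -2 - ⅓ = -7/3 ≈ -2.3333)
K(C, Q) = 5 - 7*C*Q/3
n(Z, a) = -63 + Z (n(Z, a) = Z - 63 = -63 + Z)
-21704 - n(-17*(-4), K(6, 7)) = -21704 - (-63 - 17*(-4)) = -21704 - (-63 + 68) = -21704 - 1*5 = -21704 - 5 = -21709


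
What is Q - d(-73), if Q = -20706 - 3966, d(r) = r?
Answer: -24599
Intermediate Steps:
Q = -24672
Q - d(-73) = -24672 - 1*(-73) = -24672 + 73 = -24599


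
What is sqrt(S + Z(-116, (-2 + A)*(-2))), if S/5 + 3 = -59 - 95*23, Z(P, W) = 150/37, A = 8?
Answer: I*sqrt(15375165)/37 ≈ 105.98*I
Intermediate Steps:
Z(P, W) = 150/37 (Z(P, W) = 150*(1/37) = 150/37)
S = -11235 (S = -15 + 5*(-59 - 95*23) = -15 + 5*(-59 - 2185) = -15 + 5*(-2244) = -15 - 11220 = -11235)
sqrt(S + Z(-116, (-2 + A)*(-2))) = sqrt(-11235 + 150/37) = sqrt(-415545/37) = I*sqrt(15375165)/37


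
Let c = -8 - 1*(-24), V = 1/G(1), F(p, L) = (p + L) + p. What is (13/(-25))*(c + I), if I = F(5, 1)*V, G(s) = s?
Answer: -351/25 ≈ -14.040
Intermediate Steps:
F(p, L) = L + 2*p (F(p, L) = (L + p) + p = L + 2*p)
V = 1 (V = 1/1 = 1)
I = 11 (I = (1 + 2*5)*1 = (1 + 10)*1 = 11*1 = 11)
c = 16 (c = -8 + 24 = 16)
(13/(-25))*(c + I) = (13/(-25))*(16 + 11) = (13*(-1/25))*27 = -13/25*27 = -351/25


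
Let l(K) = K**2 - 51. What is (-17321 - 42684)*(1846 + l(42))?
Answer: -213557795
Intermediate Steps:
l(K) = -51 + K**2
(-17321 - 42684)*(1846 + l(42)) = (-17321 - 42684)*(1846 + (-51 + 42**2)) = -60005*(1846 + (-51 + 1764)) = -60005*(1846 + 1713) = -60005*3559 = -213557795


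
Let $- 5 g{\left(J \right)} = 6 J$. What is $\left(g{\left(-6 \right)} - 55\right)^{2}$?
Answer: $\frac{57121}{25} \approx 2284.8$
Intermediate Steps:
$g{\left(J \right)} = - \frac{6 J}{5}$
$\left(g{\left(-6 \right)} - 55\right)^{2} = \left(\left(- \frac{6}{5}\right) \left(-6\right) - 55\right)^{2} = \left(\frac{36}{5} - 55\right)^{2} = \left(- \frac{239}{5}\right)^{2} = \frac{57121}{25}$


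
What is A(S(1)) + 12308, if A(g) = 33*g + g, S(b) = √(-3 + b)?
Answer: 12308 + 34*I*√2 ≈ 12308.0 + 48.083*I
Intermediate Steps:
A(g) = 34*g
A(S(1)) + 12308 = 34*√(-3 + 1) + 12308 = 34*√(-2) + 12308 = 34*(I*√2) + 12308 = 34*I*√2 + 12308 = 12308 + 34*I*√2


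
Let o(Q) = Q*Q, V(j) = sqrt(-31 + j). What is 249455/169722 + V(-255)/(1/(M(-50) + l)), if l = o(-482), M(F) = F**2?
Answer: 249455/169722 + 234824*I*sqrt(286) ≈ 1.4698 + 3.9712e+6*I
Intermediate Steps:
o(Q) = Q**2
l = 232324 (l = (-482)**2 = 232324)
249455/169722 + V(-255)/(1/(M(-50) + l)) = 249455/169722 + sqrt(-31 - 255)/(1/((-50)**2 + 232324)) = 249455*(1/169722) + sqrt(-286)/(1/(2500 + 232324)) = 249455/169722 + (I*sqrt(286))/(1/234824) = 249455/169722 + (I*sqrt(286))*234824 = 249455/169722 + 234824*I*sqrt(286)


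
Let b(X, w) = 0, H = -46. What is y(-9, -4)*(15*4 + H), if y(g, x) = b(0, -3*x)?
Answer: 0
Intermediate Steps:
y(g, x) = 0
y(-9, -4)*(15*4 + H) = 0*(15*4 - 46) = 0*(60 - 46) = 0*14 = 0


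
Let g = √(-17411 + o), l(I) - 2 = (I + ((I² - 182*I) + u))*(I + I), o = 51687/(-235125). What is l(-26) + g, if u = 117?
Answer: -285946 + 3*I*√52815242590/5225 ≈ -2.8595e+5 + 131.95*I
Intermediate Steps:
o = -5743/26125 (o = 51687*(-1/235125) = -5743/26125 ≈ -0.21983)
l(I) = 2 + 2*I*(117 + I² - 181*I) (l(I) = 2 + (I + ((I² - 182*I) + 117))*(I + I) = 2 + (I + (117 + I² - 182*I))*(2*I) = 2 + (117 + I² - 181*I)*(2*I) = 2 + 2*I*(117 + I² - 181*I))
g = 3*I*√52815242590/5225 (g = √(-17411 - 5743/26125) = √(-454868118/26125) = 3*I*√52815242590/5225 ≈ 131.95*I)
l(-26) + g = (2 - 362*(-26)² + 2*(-26)³ + 234*(-26)) + 3*I*√52815242590/5225 = (2 - 362*676 + 2*(-17576) - 6084) + 3*I*√52815242590/5225 = (2 - 244712 - 35152 - 6084) + 3*I*√52815242590/5225 = -285946 + 3*I*√52815242590/5225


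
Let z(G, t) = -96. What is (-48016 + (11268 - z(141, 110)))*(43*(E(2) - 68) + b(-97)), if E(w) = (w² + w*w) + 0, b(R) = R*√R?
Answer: 94562160 + 3555244*I*√97 ≈ 9.4562e+7 + 3.5015e+7*I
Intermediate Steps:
b(R) = R^(3/2)
E(w) = 2*w² (E(w) = (w² + w²) + 0 = 2*w² + 0 = 2*w²)
(-48016 + (11268 - z(141, 110)))*(43*(E(2) - 68) + b(-97)) = (-48016 + (11268 - 1*(-96)))*(43*(2*2² - 68) + (-97)^(3/2)) = (-48016 + (11268 + 96))*(43*(2*4 - 68) - 97*I*√97) = (-48016 + 11364)*(43*(8 - 68) - 97*I*√97) = -36652*(43*(-60) - 97*I*√97) = -36652*(-2580 - 97*I*√97) = 94562160 + 3555244*I*√97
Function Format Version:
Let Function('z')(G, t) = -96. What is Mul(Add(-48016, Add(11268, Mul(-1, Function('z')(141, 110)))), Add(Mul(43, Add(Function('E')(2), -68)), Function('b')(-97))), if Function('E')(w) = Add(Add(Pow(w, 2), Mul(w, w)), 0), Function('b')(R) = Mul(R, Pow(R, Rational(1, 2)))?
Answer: Add(94562160, Mul(3555244, I, Pow(97, Rational(1, 2)))) ≈ Add(9.4562e+7, Mul(3.5015e+7, I))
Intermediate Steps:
Function('b')(R) = Pow(R, Rational(3, 2))
Function('E')(w) = Mul(2, Pow(w, 2)) (Function('E')(w) = Add(Add(Pow(w, 2), Pow(w, 2)), 0) = Add(Mul(2, Pow(w, 2)), 0) = Mul(2, Pow(w, 2)))
Mul(Add(-48016, Add(11268, Mul(-1, Function('z')(141, 110)))), Add(Mul(43, Add(Function('E')(2), -68)), Function('b')(-97))) = Mul(Add(-48016, Add(11268, Mul(-1, -96))), Add(Mul(43, Add(Mul(2, Pow(2, 2)), -68)), Pow(-97, Rational(3, 2)))) = Mul(Add(-48016, Add(11268, 96)), Add(Mul(43, Add(Mul(2, 4), -68)), Mul(-97, I, Pow(97, Rational(1, 2))))) = Mul(Add(-48016, 11364), Add(Mul(43, Add(8, -68)), Mul(-97, I, Pow(97, Rational(1, 2))))) = Mul(-36652, Add(Mul(43, -60), Mul(-97, I, Pow(97, Rational(1, 2))))) = Mul(-36652, Add(-2580, Mul(-97, I, Pow(97, Rational(1, 2))))) = Add(94562160, Mul(3555244, I, Pow(97, Rational(1, 2))))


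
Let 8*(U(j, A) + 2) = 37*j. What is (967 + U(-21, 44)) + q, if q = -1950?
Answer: -8657/8 ≈ -1082.1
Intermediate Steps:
U(j, A) = -2 + 37*j/8 (U(j, A) = -2 + (37*j)/8 = -2 + 37*j/8)
(967 + U(-21, 44)) + q = (967 + (-2 + (37/8)*(-21))) - 1950 = (967 + (-2 - 777/8)) - 1950 = (967 - 793/8) - 1950 = 6943/8 - 1950 = -8657/8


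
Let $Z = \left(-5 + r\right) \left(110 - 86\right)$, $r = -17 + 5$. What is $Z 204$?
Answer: $-83232$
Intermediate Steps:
$r = -12$
$Z = -408$ ($Z = \left(-5 - 12\right) \left(110 - 86\right) = \left(-17\right) 24 = -408$)
$Z 204 = \left(-408\right) 204 = -83232$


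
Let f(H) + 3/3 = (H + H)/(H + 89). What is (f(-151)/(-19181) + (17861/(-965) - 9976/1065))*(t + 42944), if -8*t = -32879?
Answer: -427500588630642967/325918181320 ≈ -1.3117e+6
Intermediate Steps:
t = 32879/8 (t = -⅛*(-32879) = 32879/8 ≈ 4109.9)
f(H) = -1 + 2*H/(89 + H) (f(H) = -1 + (H + H)/(H + 89) = -1 + (2*H)/(89 + H) = -1 + 2*H/(89 + H))
(f(-151)/(-19181) + (17861/(-965) - 9976/1065))*(t + 42944) = (((-89 - 151)/(89 - 151))/(-19181) + (17861/(-965) - 9976/1065))*(32879/8 + 42944) = ((-240/(-62))*(-1/19181) + (17861*(-1/965) - 9976*1/1065))*(376431/8) = (-1/62*(-240)*(-1/19181) + (-17861/965 - 9976/1065))*(376431/8) = ((120/31)*(-1/19181) - 5729761/205545)*(376431/8) = (-120/594611 - 5729761/205545)*(376431/8) = -3407003583371/122219317995*376431/8 = -427500588630642967/325918181320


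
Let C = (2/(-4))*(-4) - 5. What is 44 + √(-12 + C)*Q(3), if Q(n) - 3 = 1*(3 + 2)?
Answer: 44 + 8*I*√15 ≈ 44.0 + 30.984*I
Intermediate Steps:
Q(n) = 8 (Q(n) = 3 + 1*(3 + 2) = 3 + 1*5 = 3 + 5 = 8)
C = -3 (C = (2*(-¼))*(-4) - 5 = -½*(-4) - 5 = 2 - 5 = -3)
44 + √(-12 + C)*Q(3) = 44 + √(-12 - 3)*8 = 44 + √(-15)*8 = 44 + (I*√15)*8 = 44 + 8*I*√15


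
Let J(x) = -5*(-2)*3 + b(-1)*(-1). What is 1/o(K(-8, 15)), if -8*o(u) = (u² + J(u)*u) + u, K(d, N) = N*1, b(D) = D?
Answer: -8/705 ≈ -0.011348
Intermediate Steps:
J(x) = 31 (J(x) = -5*(-2)*3 - 1*(-1) = 10*3 + 1 = 30 + 1 = 31)
K(d, N) = N
o(u) = -4*u - u²/8 (o(u) = -((u² + 31*u) + u)/8 = -(u² + 32*u)/8 = -4*u - u²/8)
1/o(K(-8, 15)) = 1/(-⅛*15*(32 + 15)) = 1/(-⅛*15*47) = 1/(-705/8) = -8/705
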